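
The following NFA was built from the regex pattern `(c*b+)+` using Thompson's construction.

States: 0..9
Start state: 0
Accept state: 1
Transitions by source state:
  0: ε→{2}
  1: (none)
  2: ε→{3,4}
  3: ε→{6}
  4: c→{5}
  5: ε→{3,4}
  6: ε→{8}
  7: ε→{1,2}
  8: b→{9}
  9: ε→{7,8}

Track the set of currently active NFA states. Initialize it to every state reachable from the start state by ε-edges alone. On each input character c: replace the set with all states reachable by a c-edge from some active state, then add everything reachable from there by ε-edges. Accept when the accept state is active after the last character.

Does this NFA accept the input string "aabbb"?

Answer: REJECT

Steps:
initial (ε-close {0}): {0,2,3,4,6,8}
'a' @ 1: {}  — state set empty
rest 'abbb' ignored (set empty)
after full input: {}  (accept=1 not in)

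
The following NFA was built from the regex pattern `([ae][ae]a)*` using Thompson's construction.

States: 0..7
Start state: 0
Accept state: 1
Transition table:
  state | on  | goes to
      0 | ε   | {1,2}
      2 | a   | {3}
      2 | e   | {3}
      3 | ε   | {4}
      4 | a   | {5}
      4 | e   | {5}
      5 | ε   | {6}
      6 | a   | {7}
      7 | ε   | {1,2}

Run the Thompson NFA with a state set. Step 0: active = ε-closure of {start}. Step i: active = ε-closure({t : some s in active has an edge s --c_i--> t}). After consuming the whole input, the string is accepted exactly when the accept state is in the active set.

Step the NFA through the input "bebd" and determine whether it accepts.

start: ε-closure({0}) = {0,1,2}
'b' @ 1: {}  — state set empty
rest 'ebd' ignored (set empty)
after full input: {}  (accept=1 not in)

Answer: REJECT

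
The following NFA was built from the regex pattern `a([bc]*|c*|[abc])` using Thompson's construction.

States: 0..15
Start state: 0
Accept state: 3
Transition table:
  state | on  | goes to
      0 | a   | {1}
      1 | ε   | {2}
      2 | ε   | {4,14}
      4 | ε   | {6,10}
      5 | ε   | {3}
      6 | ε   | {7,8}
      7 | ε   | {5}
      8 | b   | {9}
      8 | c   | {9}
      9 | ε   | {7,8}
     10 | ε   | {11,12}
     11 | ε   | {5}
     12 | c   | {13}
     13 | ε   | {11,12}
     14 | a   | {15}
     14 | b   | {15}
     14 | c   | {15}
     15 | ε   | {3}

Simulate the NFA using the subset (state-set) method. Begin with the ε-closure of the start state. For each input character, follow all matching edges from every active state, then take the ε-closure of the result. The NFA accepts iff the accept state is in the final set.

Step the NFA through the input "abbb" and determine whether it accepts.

start: ε-closure({0}) = {0}
'a' @ 1: {1,2,3,4,5,6,7,8,10,11,12,14}  (accept∈set)
'b' @ 2: {3,5,7,8,9,15}  (accept∈set)
'b' @ 3: {3,5,7,8,9}  (accept∈set)
'b' @ 4: {3,5,7,8,9}  (accept∈set)
final: {3,5,7,8,9}; accept 3 in set

Answer: ACCEPT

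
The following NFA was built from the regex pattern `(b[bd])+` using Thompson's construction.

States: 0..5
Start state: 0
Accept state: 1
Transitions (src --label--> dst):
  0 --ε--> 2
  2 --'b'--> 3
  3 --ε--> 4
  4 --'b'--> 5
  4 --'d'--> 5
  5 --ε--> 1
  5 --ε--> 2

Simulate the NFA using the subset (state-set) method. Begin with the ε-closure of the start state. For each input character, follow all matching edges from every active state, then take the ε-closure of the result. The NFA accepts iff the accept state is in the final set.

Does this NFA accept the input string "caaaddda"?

initial (ε-close {0}): {0,2}
'c' @ 1: {}  — state set empty
rest 'aaaddda' ignored (set empty)
final: {}; accept 1 not in set

Answer: REJECT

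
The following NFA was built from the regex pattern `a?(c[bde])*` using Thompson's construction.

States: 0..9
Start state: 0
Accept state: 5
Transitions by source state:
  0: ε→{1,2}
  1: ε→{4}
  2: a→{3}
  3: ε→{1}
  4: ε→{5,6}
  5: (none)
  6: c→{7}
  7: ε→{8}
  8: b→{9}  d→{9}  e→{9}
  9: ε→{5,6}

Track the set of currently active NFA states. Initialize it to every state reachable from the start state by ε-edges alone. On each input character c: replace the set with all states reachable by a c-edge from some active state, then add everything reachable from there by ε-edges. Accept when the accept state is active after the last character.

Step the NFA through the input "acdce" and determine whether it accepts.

Answer: ACCEPT

Derivation:
start: ε-closure({0}) = {0,1,2,4,5,6}
'a' @ 1: {1,3,4,5,6}  [accepting]
'c' @ 2: {7,8}
'd' @ 3: {5,6,9}  [accepting]
'c' @ 4: {7,8}
'e' @ 5: {5,6,9}  [accepting]
end set {5,6,9} — state 5 in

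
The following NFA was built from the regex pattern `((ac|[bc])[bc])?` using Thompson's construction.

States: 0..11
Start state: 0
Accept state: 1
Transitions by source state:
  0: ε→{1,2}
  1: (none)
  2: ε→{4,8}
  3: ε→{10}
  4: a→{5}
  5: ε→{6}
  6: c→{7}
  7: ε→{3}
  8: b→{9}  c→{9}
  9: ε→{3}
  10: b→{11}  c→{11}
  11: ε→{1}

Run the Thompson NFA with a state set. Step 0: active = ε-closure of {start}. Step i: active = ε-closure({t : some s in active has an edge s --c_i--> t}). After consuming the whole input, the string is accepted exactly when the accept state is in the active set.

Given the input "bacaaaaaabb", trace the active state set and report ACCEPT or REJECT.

Answer: REJECT

Derivation:
initial (ε-close {0}): {0,1,2,4,8}
'b' @ 1: {3,9,10}
'a' @ 2: {}  — state set empty
rest 'caaaaaabb' ignored (set empty)
end set {} — state 1 not in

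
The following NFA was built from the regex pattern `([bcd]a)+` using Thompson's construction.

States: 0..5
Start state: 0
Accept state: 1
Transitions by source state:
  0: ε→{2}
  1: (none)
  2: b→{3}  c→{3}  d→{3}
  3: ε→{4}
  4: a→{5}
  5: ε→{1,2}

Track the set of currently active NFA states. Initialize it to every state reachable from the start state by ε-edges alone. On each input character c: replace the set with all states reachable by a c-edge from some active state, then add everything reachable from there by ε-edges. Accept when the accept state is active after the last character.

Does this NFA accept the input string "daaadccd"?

S₀ = ε-closure({0}) = {0,2}
'd' @ 1: {3,4}
'a' @ 2: {1,2,5}  [accepting]
'a' @ 3: {}  — dead — no transitions
rest 'adccd' ignored (set empty)
after full input: {}  (accept=1 not in)

Answer: REJECT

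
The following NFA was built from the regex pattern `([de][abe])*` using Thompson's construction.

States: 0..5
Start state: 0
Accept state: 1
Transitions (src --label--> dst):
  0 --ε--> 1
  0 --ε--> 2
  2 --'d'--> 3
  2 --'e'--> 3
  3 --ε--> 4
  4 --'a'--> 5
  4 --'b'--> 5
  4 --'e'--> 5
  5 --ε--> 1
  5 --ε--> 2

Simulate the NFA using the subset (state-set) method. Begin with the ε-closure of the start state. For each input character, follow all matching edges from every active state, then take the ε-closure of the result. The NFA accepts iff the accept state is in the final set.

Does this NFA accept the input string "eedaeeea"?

Answer: ACCEPT

Steps:
S₀ = ε-closure({0}) = {0,1,2}
'e' @ 1: {3,4}
'e' @ 2: {1,2,5}  ✓accept
'd' @ 3: {3,4}
'a' @ 4: {1,2,5}  ✓accept
'e' @ 5: {3,4}
'e' @ 6: {1,2,5}  ✓accept
'e' @ 7: {3,4}
'a' @ 8: {1,2,5}  ✓accept
end set {1,2,5} — state 1 in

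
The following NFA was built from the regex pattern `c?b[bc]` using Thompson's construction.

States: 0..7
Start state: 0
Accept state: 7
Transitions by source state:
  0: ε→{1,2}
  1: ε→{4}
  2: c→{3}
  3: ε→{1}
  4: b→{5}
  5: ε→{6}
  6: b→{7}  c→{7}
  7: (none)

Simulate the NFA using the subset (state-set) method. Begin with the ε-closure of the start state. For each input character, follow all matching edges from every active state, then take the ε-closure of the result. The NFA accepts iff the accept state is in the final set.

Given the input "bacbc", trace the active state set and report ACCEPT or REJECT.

S₀ = ε-closure({0}) = {0,1,2,4}
'b' @ 1: {5,6}
'a' @ 2: {}  — no active states
rest 'cbc' ignored (set empty)
final: {}; accept 7 not in set

Answer: REJECT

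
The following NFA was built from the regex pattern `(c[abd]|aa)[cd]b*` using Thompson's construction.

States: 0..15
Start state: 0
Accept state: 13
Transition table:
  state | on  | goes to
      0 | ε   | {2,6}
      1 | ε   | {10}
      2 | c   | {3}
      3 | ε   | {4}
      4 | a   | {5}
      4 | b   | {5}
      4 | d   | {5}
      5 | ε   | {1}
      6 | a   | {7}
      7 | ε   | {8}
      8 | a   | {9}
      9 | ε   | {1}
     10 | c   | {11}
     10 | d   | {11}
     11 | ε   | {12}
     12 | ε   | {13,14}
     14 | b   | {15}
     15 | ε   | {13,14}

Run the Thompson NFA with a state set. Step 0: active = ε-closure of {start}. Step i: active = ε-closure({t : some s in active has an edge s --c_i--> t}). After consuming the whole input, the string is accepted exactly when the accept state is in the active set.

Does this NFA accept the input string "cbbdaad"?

initial (ε-close {0}): {0,2,6}
'c' @ 1: {3,4}
'b' @ 2: {1,5,10}
'b' @ 3: {}  — no active states
rest 'daad' ignored (set empty)
end set {} — state 13 not in

Answer: REJECT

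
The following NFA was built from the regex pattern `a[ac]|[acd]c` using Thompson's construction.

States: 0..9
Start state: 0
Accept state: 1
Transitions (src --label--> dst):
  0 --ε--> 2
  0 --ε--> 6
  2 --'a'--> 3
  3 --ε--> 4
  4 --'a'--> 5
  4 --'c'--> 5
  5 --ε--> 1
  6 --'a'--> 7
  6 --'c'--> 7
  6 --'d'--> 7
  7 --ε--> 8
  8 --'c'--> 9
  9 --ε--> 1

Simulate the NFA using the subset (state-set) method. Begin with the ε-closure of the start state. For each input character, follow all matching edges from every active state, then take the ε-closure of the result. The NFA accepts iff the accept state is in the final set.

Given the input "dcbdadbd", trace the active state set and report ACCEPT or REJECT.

Answer: REJECT

Steps:
initial (ε-close {0}): {0,2,6}
'd' @ 1: {7,8}
'c' @ 2: {1,9}  [accepting]
'b' @ 3: {}  — no active states
rest 'dadbd' ignored (set empty)
after full input: {}  (accept=1 not in)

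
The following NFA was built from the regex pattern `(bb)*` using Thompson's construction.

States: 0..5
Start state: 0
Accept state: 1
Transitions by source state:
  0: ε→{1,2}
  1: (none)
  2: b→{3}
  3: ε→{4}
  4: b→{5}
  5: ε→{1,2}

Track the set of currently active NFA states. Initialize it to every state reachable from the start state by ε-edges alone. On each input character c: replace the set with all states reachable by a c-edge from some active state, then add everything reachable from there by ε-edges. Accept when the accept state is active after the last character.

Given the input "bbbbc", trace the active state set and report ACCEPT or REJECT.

Answer: REJECT

Trace:
S₀ = ε-closure({0}) = {0,1,2}
'b' @ 1: {3,4}
'b' @ 2: {1,2,5}  [accepting]
'b' @ 3: {3,4}
'b' @ 4: {1,2,5}  [accepting]
'c' @ 5: {}  — no active states
end set {} — state 1 not in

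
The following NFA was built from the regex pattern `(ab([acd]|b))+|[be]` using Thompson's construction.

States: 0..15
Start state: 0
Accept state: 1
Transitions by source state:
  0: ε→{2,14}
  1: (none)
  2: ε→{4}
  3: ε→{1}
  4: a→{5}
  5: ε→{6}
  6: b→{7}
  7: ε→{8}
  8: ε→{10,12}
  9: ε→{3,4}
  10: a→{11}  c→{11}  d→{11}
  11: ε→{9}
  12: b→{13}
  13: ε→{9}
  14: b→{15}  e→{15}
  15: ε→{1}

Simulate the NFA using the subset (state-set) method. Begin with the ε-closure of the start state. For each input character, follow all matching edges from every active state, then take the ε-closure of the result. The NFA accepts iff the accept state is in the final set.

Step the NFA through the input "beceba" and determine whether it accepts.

start: ε-closure({0}) = {0,2,4,14}
'b' @ 1: {1,15}  (accept∈set)
'e' @ 2: {}  — no active states
rest 'ceba' ignored (set empty)
after full input: {}  (accept=1 not in)

Answer: REJECT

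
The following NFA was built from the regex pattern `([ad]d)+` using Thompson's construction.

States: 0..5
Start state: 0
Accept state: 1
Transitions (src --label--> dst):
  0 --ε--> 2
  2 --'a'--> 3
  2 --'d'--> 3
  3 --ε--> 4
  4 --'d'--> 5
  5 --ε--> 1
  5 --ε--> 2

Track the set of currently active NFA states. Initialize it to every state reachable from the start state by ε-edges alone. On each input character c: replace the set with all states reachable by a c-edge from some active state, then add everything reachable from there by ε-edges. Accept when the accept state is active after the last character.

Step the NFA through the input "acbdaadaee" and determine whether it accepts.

Answer: REJECT

Derivation:
start: ε-closure({0}) = {0,2}
'a' @ 1: {3,4}
'c' @ 2: {}  — state set empty
rest 'bdaadaee' ignored (set empty)
final: {}; accept 1 not in set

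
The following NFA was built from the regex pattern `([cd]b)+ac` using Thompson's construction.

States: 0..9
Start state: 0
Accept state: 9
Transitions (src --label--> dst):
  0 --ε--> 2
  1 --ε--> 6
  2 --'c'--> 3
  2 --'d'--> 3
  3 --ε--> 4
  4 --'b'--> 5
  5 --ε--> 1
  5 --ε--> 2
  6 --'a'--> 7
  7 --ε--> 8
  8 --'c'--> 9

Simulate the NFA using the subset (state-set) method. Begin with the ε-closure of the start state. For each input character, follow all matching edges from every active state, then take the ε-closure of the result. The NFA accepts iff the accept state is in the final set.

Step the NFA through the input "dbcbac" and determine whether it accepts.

Answer: ACCEPT

Derivation:
start: ε-closure({0}) = {0,2}
'd' @ 1: {3,4}
'b' @ 2: {1,2,5,6}
'c' @ 3: {3,4}
'b' @ 4: {1,2,5,6}
'a' @ 5: {7,8}
'c' @ 6: {9}  [accepting]
after full input: {9}  (accept=9 in)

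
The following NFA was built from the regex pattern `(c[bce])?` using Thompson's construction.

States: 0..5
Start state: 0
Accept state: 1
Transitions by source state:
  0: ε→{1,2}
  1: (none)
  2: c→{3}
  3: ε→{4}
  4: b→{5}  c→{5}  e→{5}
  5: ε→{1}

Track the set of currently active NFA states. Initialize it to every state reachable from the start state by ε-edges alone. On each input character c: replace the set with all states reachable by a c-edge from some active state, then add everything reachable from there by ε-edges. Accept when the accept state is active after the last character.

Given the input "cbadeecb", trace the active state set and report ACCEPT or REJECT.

Answer: REJECT

Steps:
S₀ = ε-closure({0}) = {0,1,2}
'c' @ 1: {3,4}
'b' @ 2: {1,5}  (accept∈set)
'a' @ 3: {}  — dead — no transitions
rest 'deecb' ignored (set empty)
final: {}; accept 1 not in set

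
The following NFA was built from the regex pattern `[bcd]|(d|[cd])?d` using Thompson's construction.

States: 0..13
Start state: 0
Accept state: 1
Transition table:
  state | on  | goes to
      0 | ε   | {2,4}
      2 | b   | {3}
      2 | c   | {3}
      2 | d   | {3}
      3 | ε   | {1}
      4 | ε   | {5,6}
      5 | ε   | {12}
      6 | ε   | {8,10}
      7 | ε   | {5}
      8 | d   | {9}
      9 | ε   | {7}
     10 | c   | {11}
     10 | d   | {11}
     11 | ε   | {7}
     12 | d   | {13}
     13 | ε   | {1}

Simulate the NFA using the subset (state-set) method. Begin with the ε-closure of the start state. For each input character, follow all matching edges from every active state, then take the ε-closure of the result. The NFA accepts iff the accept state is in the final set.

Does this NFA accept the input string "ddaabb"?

Answer: REJECT

Steps:
start: ε-closure({0}) = {0,2,4,5,6,8,10,12}
'd' @ 1: {1,3,5,7,9,11,12,13}  [accepting]
'd' @ 2: {1,13}  [accepting]
'a' @ 3: {}  — dead — no transitions
rest 'abb' ignored (set empty)
after full input: {}  (accept=1 not in)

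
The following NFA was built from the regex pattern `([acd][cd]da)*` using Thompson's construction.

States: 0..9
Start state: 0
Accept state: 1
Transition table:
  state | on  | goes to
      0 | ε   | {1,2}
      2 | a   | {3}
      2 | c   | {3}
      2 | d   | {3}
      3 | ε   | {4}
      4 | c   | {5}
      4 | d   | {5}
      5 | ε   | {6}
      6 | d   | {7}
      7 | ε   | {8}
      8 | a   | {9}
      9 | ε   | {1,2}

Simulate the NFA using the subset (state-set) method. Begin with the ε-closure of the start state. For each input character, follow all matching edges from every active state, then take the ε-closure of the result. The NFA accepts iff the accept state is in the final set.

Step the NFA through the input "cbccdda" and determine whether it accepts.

Answer: REJECT

Steps:
start: ε-closure({0}) = {0,1,2}
'c' @ 1: {3,4}
'b' @ 2: {}  — state set empty
rest 'ccdda' ignored (set empty)
after full input: {}  (accept=1 not in)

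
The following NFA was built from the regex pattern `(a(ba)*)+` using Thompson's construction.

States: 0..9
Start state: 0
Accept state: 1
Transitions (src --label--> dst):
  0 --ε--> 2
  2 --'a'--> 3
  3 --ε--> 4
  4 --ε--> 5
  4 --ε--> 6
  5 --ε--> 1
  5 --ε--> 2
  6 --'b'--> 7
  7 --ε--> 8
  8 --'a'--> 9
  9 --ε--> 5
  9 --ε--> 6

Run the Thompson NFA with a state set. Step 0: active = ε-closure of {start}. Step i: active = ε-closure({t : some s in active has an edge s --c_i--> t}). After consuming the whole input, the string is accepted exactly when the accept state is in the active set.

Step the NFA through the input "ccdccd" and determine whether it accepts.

S₀ = ε-closure({0}) = {0,2}
'c' @ 1: {}  — dead — no transitions
rest 'cdccd' ignored (set empty)
end set {} — state 1 not in

Answer: REJECT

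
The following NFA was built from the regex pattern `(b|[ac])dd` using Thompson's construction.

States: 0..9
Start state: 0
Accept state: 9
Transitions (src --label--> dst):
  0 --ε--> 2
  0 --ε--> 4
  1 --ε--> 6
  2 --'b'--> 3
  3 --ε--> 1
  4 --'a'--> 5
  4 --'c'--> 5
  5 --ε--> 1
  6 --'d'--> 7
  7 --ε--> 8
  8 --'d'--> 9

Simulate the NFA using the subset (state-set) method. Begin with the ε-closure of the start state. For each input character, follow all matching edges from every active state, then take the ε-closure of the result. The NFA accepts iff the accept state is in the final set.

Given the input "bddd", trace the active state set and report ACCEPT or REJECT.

Answer: REJECT

Trace:
initial (ε-close {0}): {0,2,4}
'b' @ 1: {1,3,6}
'd' @ 2: {7,8}
'd' @ 3: {9}  [accepting]
'd' @ 4: {}  — dead — no transitions
after full input: {}  (accept=9 not in)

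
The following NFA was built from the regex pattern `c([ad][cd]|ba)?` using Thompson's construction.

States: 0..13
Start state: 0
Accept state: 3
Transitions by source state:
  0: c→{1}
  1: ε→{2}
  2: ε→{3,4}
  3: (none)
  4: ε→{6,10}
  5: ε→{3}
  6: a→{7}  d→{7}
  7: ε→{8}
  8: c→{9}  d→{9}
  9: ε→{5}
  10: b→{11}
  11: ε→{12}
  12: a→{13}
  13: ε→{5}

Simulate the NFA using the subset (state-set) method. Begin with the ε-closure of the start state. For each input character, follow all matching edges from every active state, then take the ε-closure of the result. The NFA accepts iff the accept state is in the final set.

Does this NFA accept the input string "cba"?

start: ε-closure({0}) = {0}
'c' @ 1: {1,2,3,4,6,10}  (accept∈set)
'b' @ 2: {11,12}
'a' @ 3: {3,5,13}  (accept∈set)
after full input: {3,5,13}  (accept=3 in)

Answer: ACCEPT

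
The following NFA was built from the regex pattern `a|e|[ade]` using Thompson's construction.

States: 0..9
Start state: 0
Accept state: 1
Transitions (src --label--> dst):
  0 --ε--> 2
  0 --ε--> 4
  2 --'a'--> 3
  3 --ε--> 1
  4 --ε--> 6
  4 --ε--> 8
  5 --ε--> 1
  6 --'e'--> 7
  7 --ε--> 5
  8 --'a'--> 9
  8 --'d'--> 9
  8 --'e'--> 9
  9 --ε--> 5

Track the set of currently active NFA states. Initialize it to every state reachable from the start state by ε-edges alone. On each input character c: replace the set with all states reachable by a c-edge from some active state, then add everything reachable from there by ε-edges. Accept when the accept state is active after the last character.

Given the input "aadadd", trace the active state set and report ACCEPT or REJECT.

S₀ = ε-closure({0}) = {0,2,4,6,8}
'a' @ 1: {1,3,5,9}  (accept∈set)
'a' @ 2: {}  — dead — no transitions
rest 'dadd' ignored (set empty)
after full input: {}  (accept=1 not in)

Answer: REJECT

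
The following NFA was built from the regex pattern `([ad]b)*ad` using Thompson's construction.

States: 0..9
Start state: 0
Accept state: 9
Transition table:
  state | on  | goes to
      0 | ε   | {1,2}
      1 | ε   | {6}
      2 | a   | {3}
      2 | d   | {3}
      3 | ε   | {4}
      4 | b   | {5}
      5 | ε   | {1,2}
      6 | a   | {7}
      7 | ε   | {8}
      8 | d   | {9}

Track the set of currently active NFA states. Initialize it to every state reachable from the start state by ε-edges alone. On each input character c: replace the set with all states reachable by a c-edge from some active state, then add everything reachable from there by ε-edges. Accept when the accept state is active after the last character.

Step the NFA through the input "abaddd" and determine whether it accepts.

S₀ = ε-closure({0}) = {0,1,2,6}
'a' @ 1: {3,4,7,8}
'b' @ 2: {1,2,5,6}
'a' @ 3: {3,4,7,8}
'd' @ 4: {9}  ✓accept
'd' @ 5: {}  — dead — no transitions
rest 'd' ignored (set empty)
final: {}; accept 9 not in set

Answer: REJECT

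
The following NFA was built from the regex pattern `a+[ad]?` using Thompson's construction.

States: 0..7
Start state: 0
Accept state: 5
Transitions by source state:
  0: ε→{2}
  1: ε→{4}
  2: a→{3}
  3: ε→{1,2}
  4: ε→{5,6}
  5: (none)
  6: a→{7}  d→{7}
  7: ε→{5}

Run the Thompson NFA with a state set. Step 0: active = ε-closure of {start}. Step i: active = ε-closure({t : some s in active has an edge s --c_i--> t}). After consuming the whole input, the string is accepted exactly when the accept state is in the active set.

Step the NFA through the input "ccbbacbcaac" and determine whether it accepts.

Answer: REJECT

Steps:
initial (ε-close {0}): {0,2}
'c' @ 1: {}  — no active states
rest 'cbbacbcaac' ignored (set empty)
end set {} — state 5 not in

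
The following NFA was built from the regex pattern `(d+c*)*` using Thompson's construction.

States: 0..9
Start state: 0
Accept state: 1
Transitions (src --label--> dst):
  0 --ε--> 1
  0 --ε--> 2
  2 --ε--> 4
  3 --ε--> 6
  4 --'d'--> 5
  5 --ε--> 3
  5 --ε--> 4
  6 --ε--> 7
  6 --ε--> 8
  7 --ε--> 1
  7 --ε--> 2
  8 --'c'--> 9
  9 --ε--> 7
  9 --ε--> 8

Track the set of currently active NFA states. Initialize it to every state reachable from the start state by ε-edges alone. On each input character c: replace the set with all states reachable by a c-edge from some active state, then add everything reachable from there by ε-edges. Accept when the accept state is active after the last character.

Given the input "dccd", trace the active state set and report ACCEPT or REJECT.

Answer: ACCEPT

Derivation:
start: ε-closure({0}) = {0,1,2,4}
'd' @ 1: {1,2,3,4,5,6,7,8}  (accept∈set)
'c' @ 2: {1,2,4,7,8,9}  (accept∈set)
'c' @ 3: {1,2,4,7,8,9}  (accept∈set)
'd' @ 4: {1,2,3,4,5,6,7,8}  (accept∈set)
final: {1,2,3,4,5,6,7,8}; accept 1 in set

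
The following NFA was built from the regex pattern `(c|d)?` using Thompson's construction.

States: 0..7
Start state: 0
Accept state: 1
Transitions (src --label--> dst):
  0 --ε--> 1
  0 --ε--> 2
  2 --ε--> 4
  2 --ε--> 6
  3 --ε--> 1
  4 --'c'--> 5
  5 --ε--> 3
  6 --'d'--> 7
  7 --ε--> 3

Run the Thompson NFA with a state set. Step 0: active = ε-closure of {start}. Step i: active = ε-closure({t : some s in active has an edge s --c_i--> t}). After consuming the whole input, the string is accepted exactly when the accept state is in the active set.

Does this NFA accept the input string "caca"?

Answer: REJECT

Derivation:
start: ε-closure({0}) = {0,1,2,4,6}
'c' @ 1: {1,3,5}  [accepting]
'a' @ 2: {}  — state set empty
rest 'ca' ignored (set empty)
final: {}; accept 1 not in set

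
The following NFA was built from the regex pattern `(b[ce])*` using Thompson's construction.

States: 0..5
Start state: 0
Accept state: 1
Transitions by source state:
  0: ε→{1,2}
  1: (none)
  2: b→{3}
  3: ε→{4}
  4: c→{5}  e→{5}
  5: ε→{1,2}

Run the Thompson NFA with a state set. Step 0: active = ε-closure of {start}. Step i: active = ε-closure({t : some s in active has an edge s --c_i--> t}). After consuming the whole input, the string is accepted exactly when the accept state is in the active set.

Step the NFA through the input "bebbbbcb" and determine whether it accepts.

S₀ = ε-closure({0}) = {0,1,2}
'b' @ 1: {3,4}
'e' @ 2: {1,2,5}  [accepting]
'b' @ 3: {3,4}
'b' @ 4: {}  — dead — no transitions
rest 'bbcb' ignored (set empty)
end set {} — state 1 not in

Answer: REJECT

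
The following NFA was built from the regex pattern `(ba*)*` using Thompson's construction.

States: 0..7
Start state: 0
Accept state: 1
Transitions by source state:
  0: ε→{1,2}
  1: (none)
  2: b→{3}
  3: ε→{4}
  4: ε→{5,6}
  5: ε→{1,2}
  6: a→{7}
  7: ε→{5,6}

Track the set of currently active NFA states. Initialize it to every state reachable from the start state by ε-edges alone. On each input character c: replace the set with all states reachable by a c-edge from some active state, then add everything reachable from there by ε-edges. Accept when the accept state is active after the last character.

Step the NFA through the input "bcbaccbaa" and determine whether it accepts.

S₀ = ε-closure({0}) = {0,1,2}
'b' @ 1: {1,2,3,4,5,6}  [accepting]
'c' @ 2: {}  — state set empty
rest 'baccbaa' ignored (set empty)
final: {}; accept 1 not in set

Answer: REJECT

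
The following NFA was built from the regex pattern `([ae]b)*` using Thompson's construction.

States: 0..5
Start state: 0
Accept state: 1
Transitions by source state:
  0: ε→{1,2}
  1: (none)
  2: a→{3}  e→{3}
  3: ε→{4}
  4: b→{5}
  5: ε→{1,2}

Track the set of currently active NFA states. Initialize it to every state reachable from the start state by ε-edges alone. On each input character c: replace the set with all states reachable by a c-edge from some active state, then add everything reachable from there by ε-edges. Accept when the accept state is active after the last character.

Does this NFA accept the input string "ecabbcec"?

Answer: REJECT

Steps:
initial (ε-close {0}): {0,1,2}
'e' @ 1: {3,4}
'c' @ 2: {}  — no active states
rest 'abbcec' ignored (set empty)
after full input: {}  (accept=1 not in)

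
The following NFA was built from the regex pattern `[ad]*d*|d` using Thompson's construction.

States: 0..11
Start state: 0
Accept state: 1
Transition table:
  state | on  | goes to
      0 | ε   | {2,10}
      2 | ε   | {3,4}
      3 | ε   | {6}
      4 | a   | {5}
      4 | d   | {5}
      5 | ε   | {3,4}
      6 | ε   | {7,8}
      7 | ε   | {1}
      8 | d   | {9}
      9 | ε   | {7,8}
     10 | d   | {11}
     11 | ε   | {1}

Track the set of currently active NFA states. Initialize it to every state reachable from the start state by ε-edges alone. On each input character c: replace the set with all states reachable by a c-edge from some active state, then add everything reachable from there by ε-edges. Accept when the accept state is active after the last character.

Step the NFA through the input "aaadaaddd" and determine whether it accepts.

S₀ = ε-closure({0}) = {0,1,2,3,4,6,7,8,10}
'a' @ 1: {1,3,4,5,6,7,8}  ✓accept
'a' @ 2: {1,3,4,5,6,7,8}  ✓accept
'a' @ 3: {1,3,4,5,6,7,8}  ✓accept
'd' @ 4: {1,3,4,5,6,7,8,9}  ✓accept
'a' @ 5: {1,3,4,5,6,7,8}  ✓accept
'a' @ 6: {1,3,4,5,6,7,8}  ✓accept
'd' @ 7: {1,3,4,5,6,7,8,9}  ✓accept
'd' @ 8: {1,3,4,5,6,7,8,9}  ✓accept
'd' @ 9: {1,3,4,5,6,7,8,9}  ✓accept
final: {1,3,4,5,6,7,8,9}; accept 1 in set

Answer: ACCEPT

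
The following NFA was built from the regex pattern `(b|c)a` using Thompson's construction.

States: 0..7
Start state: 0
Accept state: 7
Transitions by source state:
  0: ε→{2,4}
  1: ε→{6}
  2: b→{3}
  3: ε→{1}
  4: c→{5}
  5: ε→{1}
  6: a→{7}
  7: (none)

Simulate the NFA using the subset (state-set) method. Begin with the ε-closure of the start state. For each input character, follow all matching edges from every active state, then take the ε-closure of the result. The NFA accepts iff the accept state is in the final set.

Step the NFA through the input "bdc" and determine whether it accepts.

S₀ = ε-closure({0}) = {0,2,4}
'b' @ 1: {1,3,6}
'd' @ 2: {}  — no active states
rest 'c' ignored (set empty)
end set {} — state 7 not in

Answer: REJECT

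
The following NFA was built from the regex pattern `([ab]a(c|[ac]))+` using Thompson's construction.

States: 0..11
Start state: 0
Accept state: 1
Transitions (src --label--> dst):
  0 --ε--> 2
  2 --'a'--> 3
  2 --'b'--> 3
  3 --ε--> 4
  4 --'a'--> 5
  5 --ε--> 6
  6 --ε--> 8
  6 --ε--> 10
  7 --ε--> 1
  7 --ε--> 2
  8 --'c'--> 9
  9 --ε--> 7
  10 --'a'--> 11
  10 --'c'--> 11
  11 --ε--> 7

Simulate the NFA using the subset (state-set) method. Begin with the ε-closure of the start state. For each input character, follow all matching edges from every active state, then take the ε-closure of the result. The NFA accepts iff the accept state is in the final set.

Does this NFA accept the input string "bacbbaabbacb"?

S₀ = ε-closure({0}) = {0,2}
'b' @ 1: {3,4}
'a' @ 2: {5,6,8,10}
'c' @ 3: {1,2,7,9,11}  ✓accept
'b' @ 4: {3,4}
'b' @ 5: {}  — no active states
rest 'aabbacb' ignored (set empty)
after full input: {}  (accept=1 not in)

Answer: REJECT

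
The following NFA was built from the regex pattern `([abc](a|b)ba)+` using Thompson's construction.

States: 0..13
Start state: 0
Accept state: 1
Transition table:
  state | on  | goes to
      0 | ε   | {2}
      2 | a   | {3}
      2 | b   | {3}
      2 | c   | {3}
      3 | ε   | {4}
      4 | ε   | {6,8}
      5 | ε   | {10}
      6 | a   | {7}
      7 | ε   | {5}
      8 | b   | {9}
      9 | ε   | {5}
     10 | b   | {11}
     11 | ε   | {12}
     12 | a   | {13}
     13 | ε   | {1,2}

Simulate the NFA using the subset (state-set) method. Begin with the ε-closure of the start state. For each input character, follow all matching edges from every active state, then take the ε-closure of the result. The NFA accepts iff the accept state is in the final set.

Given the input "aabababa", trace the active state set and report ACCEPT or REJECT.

Answer: ACCEPT

Steps:
initial (ε-close {0}): {0,2}
'a' @ 1: {3,4,6,8}
'a' @ 2: {5,7,10}
'b' @ 3: {11,12}
'a' @ 4: {1,2,13}  ✓accept
'b' @ 5: {3,4,6,8}
'a' @ 6: {5,7,10}
'b' @ 7: {11,12}
'a' @ 8: {1,2,13}  ✓accept
end set {1,2,13} — state 1 in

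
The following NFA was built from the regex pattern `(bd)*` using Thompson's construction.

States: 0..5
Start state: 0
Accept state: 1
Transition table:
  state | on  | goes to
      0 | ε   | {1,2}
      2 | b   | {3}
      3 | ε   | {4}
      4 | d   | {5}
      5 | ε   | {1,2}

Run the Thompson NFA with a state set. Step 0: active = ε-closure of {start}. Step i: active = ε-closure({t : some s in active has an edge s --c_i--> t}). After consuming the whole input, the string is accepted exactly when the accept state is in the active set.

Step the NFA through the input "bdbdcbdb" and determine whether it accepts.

Answer: REJECT

Derivation:
initial (ε-close {0}): {0,1,2}
'b' @ 1: {3,4}
'd' @ 2: {1,2,5}  ✓accept
'b' @ 3: {3,4}
'd' @ 4: {1,2,5}  ✓accept
'c' @ 5: {}  — dead — no transitions
rest 'bdb' ignored (set empty)
final: {}; accept 1 not in set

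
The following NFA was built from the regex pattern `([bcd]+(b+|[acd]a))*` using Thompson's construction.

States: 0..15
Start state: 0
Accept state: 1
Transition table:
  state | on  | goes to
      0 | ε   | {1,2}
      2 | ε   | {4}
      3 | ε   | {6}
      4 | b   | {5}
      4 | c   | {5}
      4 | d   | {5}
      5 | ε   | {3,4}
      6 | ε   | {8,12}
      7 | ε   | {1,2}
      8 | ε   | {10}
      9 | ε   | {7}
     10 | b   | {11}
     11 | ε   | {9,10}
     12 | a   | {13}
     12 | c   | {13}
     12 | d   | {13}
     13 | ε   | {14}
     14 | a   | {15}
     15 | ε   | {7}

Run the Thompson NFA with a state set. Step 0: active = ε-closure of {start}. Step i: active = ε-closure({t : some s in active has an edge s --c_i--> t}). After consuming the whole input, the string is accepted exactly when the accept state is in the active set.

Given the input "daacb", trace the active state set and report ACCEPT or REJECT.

Answer: ACCEPT

Steps:
initial (ε-close {0}): {0,1,2,4}
'd' @ 1: {3,4,5,6,8,10,12}
'a' @ 2: {13,14}
'a' @ 3: {1,2,4,7,15}  (accept∈set)
'c' @ 4: {3,4,5,6,8,10,12}
'b' @ 5: {1,2,3,4,5,6,7,8,9,10,11,12}  (accept∈set)
final: {1,2,3,4,5,6,7,8,9,10,11,12}; accept 1 in set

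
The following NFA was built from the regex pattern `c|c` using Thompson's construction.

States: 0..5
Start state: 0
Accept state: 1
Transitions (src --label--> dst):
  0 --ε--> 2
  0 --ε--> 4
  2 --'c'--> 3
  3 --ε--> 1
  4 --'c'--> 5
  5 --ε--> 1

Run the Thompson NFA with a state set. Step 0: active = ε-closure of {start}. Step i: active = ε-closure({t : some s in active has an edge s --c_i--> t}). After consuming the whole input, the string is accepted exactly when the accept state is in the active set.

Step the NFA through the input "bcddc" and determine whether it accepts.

start: ε-closure({0}) = {0,2,4}
'b' @ 1: {}  — no active states
rest 'cddc' ignored (set empty)
end set {} — state 1 not in

Answer: REJECT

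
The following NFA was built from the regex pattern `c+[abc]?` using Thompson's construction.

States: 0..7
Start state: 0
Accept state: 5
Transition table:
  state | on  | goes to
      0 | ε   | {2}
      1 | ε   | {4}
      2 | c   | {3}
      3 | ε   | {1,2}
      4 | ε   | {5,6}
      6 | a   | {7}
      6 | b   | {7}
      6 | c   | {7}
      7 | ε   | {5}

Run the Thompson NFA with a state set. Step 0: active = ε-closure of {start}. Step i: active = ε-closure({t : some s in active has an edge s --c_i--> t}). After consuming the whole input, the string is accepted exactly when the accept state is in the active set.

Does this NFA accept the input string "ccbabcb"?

Answer: REJECT

Derivation:
S₀ = ε-closure({0}) = {0,2}
'c' @ 1: {1,2,3,4,5,6}  (accept∈set)
'c' @ 2: {1,2,3,4,5,6,7}  (accept∈set)
'b' @ 3: {5,7}  (accept∈set)
'a' @ 4: {}  — state set empty
rest 'bcb' ignored (set empty)
final: {}; accept 5 not in set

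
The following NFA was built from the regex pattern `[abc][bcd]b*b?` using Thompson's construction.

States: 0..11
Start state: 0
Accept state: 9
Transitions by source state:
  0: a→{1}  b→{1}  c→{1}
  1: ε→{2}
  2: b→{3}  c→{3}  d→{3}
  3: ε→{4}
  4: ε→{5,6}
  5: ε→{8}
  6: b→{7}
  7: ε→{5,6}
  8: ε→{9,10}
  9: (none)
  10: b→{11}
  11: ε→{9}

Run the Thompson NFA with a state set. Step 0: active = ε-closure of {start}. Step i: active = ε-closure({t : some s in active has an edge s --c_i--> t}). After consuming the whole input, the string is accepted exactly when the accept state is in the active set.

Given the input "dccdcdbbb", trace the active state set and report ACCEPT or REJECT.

Answer: REJECT

Derivation:
initial (ε-close {0}): {0}
'd' @ 1: {}  — no active states
rest 'ccdcdbbb' ignored (set empty)
after full input: {}  (accept=9 not in)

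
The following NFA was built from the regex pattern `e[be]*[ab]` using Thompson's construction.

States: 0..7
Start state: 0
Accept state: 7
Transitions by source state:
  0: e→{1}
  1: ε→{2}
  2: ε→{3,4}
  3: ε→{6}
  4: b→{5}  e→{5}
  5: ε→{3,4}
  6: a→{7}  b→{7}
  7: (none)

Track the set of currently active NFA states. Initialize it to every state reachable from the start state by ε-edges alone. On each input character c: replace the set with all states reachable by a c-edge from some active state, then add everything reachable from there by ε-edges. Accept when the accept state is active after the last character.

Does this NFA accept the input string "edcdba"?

Answer: REJECT

Trace:
start: ε-closure({0}) = {0}
'e' @ 1: {1,2,3,4,6}
'd' @ 2: {}  — state set empty
rest 'cdba' ignored (set empty)
end set {} — state 7 not in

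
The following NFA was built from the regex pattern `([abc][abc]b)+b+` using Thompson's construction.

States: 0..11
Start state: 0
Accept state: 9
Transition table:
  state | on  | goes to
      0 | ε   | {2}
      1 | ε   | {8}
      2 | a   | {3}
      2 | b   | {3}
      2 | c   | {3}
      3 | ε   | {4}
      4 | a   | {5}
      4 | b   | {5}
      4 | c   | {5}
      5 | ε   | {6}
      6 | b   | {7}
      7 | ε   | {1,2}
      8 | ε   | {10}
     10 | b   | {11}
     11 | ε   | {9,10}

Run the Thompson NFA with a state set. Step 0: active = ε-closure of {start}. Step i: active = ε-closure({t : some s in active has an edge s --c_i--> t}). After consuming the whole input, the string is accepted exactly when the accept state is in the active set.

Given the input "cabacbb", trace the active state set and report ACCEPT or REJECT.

Answer: ACCEPT

Derivation:
S₀ = ε-closure({0}) = {0,2}
'c' @ 1: {3,4}
'a' @ 2: {5,6}
'b' @ 3: {1,2,7,8,10}
'a' @ 4: {3,4}
'c' @ 5: {5,6}
'b' @ 6: {1,2,7,8,10}
'b' @ 7: {3,4,9,10,11}  (accept∈set)
final: {3,4,9,10,11}; accept 9 in set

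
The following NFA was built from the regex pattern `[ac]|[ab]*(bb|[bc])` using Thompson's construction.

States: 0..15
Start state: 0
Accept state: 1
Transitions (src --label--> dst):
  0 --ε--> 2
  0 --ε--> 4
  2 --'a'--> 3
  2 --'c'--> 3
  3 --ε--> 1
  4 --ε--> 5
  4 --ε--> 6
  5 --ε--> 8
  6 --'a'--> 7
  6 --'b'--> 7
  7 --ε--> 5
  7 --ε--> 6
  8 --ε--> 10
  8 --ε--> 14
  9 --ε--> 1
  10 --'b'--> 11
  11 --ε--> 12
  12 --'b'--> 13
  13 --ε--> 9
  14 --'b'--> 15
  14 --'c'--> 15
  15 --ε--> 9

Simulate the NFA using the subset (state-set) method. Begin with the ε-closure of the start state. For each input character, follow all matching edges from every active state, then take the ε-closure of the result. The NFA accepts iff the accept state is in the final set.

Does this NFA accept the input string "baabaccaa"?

Answer: REJECT

Steps:
initial (ε-close {0}): {0,2,4,5,6,8,10,14}
'b' @ 1: {1,5,6,7,8,9,10,11,12,14,15}  [accepting]
'a' @ 2: {5,6,7,8,10,14}
'a' @ 3: {5,6,7,8,10,14}
'b' @ 4: {1,5,6,7,8,9,10,11,12,14,15}  [accepting]
'a' @ 5: {5,6,7,8,10,14}
'c' @ 6: {1,9,15}  [accepting]
'c' @ 7: {}  — state set empty
rest 'aa' ignored (set empty)
after full input: {}  (accept=1 not in)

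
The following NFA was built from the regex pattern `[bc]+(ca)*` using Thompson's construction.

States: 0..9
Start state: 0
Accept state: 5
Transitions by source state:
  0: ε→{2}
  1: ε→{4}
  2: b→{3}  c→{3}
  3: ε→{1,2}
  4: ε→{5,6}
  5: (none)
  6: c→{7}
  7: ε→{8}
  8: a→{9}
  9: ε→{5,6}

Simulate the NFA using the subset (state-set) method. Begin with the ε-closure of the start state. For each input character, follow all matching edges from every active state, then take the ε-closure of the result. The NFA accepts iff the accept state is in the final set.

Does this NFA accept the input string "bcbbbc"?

initial (ε-close {0}): {0,2}
'b' @ 1: {1,2,3,4,5,6}  [accepting]
'c' @ 2: {1,2,3,4,5,6,7,8}  [accepting]
'b' @ 3: {1,2,3,4,5,6}  [accepting]
'b' @ 4: {1,2,3,4,5,6}  [accepting]
'b' @ 5: {1,2,3,4,5,6}  [accepting]
'c' @ 6: {1,2,3,4,5,6,7,8}  [accepting]
final: {1,2,3,4,5,6,7,8}; accept 5 in set

Answer: ACCEPT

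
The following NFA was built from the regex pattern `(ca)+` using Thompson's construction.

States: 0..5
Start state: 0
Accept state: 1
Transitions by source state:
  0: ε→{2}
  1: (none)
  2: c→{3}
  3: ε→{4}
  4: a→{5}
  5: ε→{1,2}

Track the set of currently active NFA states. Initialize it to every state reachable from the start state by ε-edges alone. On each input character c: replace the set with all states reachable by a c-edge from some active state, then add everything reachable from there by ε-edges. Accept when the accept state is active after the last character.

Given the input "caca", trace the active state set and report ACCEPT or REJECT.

Answer: ACCEPT

Derivation:
S₀ = ε-closure({0}) = {0,2}
'c' @ 1: {3,4}
'a' @ 2: {1,2,5}  ✓accept
'c' @ 3: {3,4}
'a' @ 4: {1,2,5}  ✓accept
end set {1,2,5} — state 1 in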